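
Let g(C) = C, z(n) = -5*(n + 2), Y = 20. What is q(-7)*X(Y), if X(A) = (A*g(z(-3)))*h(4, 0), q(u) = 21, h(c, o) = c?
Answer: 8400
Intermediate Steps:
z(n) = -10 - 5*n (z(n) = -5*(2 + n) = -10 - 5*n)
X(A) = 20*A (X(A) = (A*(-10 - 5*(-3)))*4 = (A*(-10 + 15))*4 = (A*5)*4 = (5*A)*4 = 20*A)
q(-7)*X(Y) = 21*(20*20) = 21*400 = 8400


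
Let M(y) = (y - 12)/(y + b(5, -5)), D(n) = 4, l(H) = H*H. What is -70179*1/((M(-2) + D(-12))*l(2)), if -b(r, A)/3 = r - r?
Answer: -70179/44 ≈ -1595.0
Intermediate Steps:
l(H) = H²
b(r, A) = 0 (b(r, A) = -3*(r - r) = -3*0 = 0)
M(y) = (-12 + y)/y (M(y) = (y - 12)/(y + 0) = (-12 + y)/y)
-70179*1/((M(-2) + D(-12))*l(2)) = -70179*1/(4*((-12 - 2)/(-2) + 4)) = -70179*1/(4*(-½*(-14) + 4)) = -70179*1/(4*(7 + 4)) = -70179/(11*4) = -70179/44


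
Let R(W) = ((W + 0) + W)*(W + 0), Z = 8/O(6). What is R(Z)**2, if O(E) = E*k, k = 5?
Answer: 1024/50625 ≈ 0.020227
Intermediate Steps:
O(E) = 5*E (O(E) = E*5 = 5*E)
Z = 4/15 (Z = 8/((5*6)) = 8/30 = 8*(1/30) = 4/15 ≈ 0.26667)
R(W) = 2*W**2 (R(W) = (W + W)*W = (2*W)*W = 2*W**2)
R(Z)**2 = (2*(4/15)**2)**2 = (2*(16/225))**2 = (32/225)**2 = 1024/50625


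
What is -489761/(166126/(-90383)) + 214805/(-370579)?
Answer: 16404039700254647/61562806954 ≈ 2.6646e+5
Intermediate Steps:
-489761/(166126/(-90383)) + 214805/(-370579) = -489761/(166126*(-1/90383)) + 214805*(-1/370579) = -489761/(-166126/90383) - 214805/370579 = -489761*(-90383/166126) - 214805/370579 = 44266068463/166126 - 214805/370579 = 16404039700254647/61562806954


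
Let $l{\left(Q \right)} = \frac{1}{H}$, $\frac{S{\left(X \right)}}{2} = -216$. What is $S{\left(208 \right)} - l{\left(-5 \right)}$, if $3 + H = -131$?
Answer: $- \frac{57887}{134} \approx -431.99$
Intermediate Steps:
$H = -134$ ($H = -3 - 131 = -134$)
$S{\left(X \right)} = -432$ ($S{\left(X \right)} = 2 \left(-216\right) = -432$)
$l{\left(Q \right)} = - \frac{1}{134}$ ($l{\left(Q \right)} = \frac{1}{-134} = - \frac{1}{134}$)
$S{\left(208 \right)} - l{\left(-5 \right)} = -432 - - \frac{1}{134} = -432 + \frac{1}{134} = - \frac{57887}{134}$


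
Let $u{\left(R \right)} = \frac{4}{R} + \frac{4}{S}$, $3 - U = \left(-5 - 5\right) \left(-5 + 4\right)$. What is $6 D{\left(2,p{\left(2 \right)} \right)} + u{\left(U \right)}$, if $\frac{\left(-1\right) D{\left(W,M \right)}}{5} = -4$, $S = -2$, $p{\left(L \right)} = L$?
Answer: $\frac{822}{7} \approx 117.43$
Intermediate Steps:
$D{\left(W,M \right)} = 20$ ($D{\left(W,M \right)} = \left(-5\right) \left(-4\right) = 20$)
$U = -7$ ($U = 3 - \left(-5 - 5\right) \left(-5 + 4\right) = 3 - \left(-10\right) \left(-1\right) = 3 - 10 = -7$)
$u{\left(R \right)} = -2 + \frac{4}{R}$ ($u{\left(R \right)} = \frac{4}{R} + \frac{4}{-2} = \frac{4}{R} + 4 \left(- \frac{1}{2}\right) = \frac{4}{R} - 2 = -2 + \frac{4}{R}$)
$6 D{\left(2,p{\left(2 \right)} \right)} + u{\left(U \right)} = 6 \cdot 20 - \left(2 - \frac{4}{-7}\right) = 120 + \left(-2 + 4 \left(- \frac{1}{7}\right)\right) = 120 - \frac{18}{7} = \frac{822}{7}$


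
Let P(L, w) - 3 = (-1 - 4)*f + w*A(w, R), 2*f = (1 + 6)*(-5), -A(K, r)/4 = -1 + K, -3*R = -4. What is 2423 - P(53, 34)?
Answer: 13641/2 ≈ 6820.5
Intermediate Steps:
R = 4/3 (R = -⅓*(-4) = 4/3 ≈ 1.3333)
A(K, r) = 4 - 4*K (A(K, r) = -4*(-1 + K) = 4 - 4*K)
f = -35/2 (f = ((1 + 6)*(-5))/2 = (7*(-5))/2 = (½)*(-35) = -35/2 ≈ -17.500)
P(L, w) = 181/2 + w*(4 - 4*w) (P(L, w) = 3 + ((-1 - 4)*(-35/2) + w*(4 - 4*w)) = 3 + (-5*(-35/2) + w*(4 - 4*w)) = 3 + (175/2 + w*(4 - 4*w)) = 181/2 + w*(4 - 4*w))
2423 - P(53, 34) = 2423 - (181/2 - 4*34*(-1 + 34)) = 2423 - (181/2 - 4*34*33) = 2423 - (181/2 - 4488) = 2423 - 1*(-8795/2) = 2423 + 8795/2 = 13641/2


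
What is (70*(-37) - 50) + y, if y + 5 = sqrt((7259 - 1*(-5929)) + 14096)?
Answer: -2645 + 2*sqrt(6821) ≈ -2479.8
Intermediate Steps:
y = -5 + 2*sqrt(6821) (y = -5 + sqrt((7259 - 1*(-5929)) + 14096) = -5 + sqrt((7259 + 5929) + 14096) = -5 + sqrt(13188 + 14096) = -5 + sqrt(27284) = -5 + 2*sqrt(6821) ≈ 160.18)
(70*(-37) - 50) + y = (70*(-37) - 50) + (-5 + 2*sqrt(6821)) = (-2590 - 50) + (-5 + 2*sqrt(6821)) = -2640 + (-5 + 2*sqrt(6821)) = -2645 + 2*sqrt(6821)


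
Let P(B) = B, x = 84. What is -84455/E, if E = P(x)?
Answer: -12065/12 ≈ -1005.4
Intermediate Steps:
E = 84
-84455/E = -84455/84 = -84455*1/84 = -12065/12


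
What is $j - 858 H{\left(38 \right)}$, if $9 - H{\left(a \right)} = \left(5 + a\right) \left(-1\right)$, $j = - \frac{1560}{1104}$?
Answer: $- \frac{2052401}{46} \approx -44617.0$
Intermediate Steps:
$j = - \frac{65}{46}$ ($j = \left(-1560\right) \frac{1}{1104} = - \frac{65}{46} \approx -1.413$)
$H{\left(a \right)} = 14 + a$ ($H{\left(a \right)} = 9 - \left(5 + a\right) \left(-1\right) = 9 - \left(-5 - a\right) = 9 + \left(5 + a\right) = 14 + a$)
$j - 858 H{\left(38 \right)} = - \frac{65}{46} - 858 \left(14 + 38\right) = - \frac{65}{46} - 44616 = - \frac{2052401}{46}$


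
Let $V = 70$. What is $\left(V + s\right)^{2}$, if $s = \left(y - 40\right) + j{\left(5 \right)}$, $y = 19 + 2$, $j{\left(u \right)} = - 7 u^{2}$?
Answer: $15376$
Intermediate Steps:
$y = 21$
$s = -194$ ($s = \left(21 - 40\right) - 7 \cdot 5^{2} = -19 - 175 = -194$)
$\left(V + s\right)^{2} = \left(70 - 194\right)^{2} = \left(-124\right)^{2} = 15376$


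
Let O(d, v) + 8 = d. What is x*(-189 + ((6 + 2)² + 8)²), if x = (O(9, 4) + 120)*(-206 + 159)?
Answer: -28406565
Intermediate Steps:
O(d, v) = -8 + d
x = -5687 (x = ((-8 + 9) + 120)*(-206 + 159) = (1 + 120)*(-47) = 121*(-47) = -5687)
x*(-189 + ((6 + 2)² + 8)²) = -5687*(-189 + ((6 + 2)² + 8)²) = -5687*(-189 + (8² + 8)²) = -5687*(-189 + (64 + 8)²) = -5687*(-189 + 72²) = -5687*(-189 + 5184) = -5687*4995 = -28406565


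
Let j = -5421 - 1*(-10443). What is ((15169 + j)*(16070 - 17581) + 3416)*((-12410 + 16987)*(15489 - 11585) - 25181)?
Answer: -544317041668995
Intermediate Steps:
j = 5022 (j = -5421 + 10443 = 5022)
((15169 + j)*(16070 - 17581) + 3416)*((-12410 + 16987)*(15489 - 11585) - 25181) = ((15169 + 5022)*(16070 - 17581) + 3416)*((-12410 + 16987)*(15489 - 11585) - 25181) = (20191*(-1511) + 3416)*(4577*3904 - 25181) = (-30508601 + 3416)*(17868608 - 25181) = -30505185*17843427 = -544317041668995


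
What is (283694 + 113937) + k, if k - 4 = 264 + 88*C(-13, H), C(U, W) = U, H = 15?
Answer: 396755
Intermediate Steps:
k = -876 (k = 4 + (264 + 88*(-13)) = 4 + (264 - 1144) = 4 - 880 = -876)
(283694 + 113937) + k = (283694 + 113937) - 876 = 397631 - 876 = 396755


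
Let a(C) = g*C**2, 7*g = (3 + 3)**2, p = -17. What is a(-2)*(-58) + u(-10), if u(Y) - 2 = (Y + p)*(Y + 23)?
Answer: -10795/7 ≈ -1542.1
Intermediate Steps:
g = 36/7 (g = (3 + 3)**2/7 = (1/7)*6**2 = (1/7)*36 = 36/7 ≈ 5.1429)
a(C) = 36*C**2/7
u(Y) = 2 + (-17 + Y)*(23 + Y) (u(Y) = 2 + (Y - 17)*(Y + 23) = 2 + (-17 + Y)*(23 + Y))
a(-2)*(-58) + u(-10) = ((36/7)*(-2)**2)*(-58) + (-389 + (-10)**2 + 6*(-10)) = ((36/7)*4)*(-58) + (-389 + 100 - 60) = (144/7)*(-58) - 349 = -8352/7 - 349 = -10795/7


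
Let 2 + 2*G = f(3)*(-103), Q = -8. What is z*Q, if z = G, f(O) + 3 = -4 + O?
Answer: -1640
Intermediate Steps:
f(O) = -7 + O (f(O) = -3 + (-4 + O) = -7 + O)
G = 205 (G = -1 + ((-7 + 3)*(-103))/2 = -1 + (-4*(-103))/2 = -1 + (½)*412 = -1 + 206 = 205)
z = 205
z*Q = 205*(-8) = -1640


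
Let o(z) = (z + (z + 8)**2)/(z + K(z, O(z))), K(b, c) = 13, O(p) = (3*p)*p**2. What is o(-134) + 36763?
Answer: 4432581/121 ≈ 36633.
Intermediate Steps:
O(p) = 3*p**3
o(z) = (z + (8 + z)**2)/(13 + z) (o(z) = (z + (z + 8)**2)/(z + 13) = (z + (8 + z)**2)/(13 + z))
o(-134) + 36763 = (-134 + (8 - 134)**2)/(13 - 134) + 36763 = (-134 + (-126)**2)/(-121) + 36763 = -(-134 + 15876)/121 + 36763 = -1/121*15742 + 36763 = -15742/121 + 36763 = 4432581/121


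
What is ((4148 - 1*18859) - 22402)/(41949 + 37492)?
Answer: -37113/79441 ≈ -0.46718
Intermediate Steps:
((4148 - 1*18859) - 22402)/(41949 + 37492) = ((4148 - 18859) - 22402)/79441 = (-14711 - 22402)*(1/79441) = -37113*1/79441 = -37113/79441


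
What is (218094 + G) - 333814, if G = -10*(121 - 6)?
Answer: -116870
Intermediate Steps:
G = -1150 (G = -10*115 = -1150)
(218094 + G) - 333814 = (218094 - 1150) - 333814 = 216944 - 333814 = -116870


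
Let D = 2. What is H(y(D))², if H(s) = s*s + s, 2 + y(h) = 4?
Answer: 36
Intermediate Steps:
y(h) = 2 (y(h) = -2 + 4 = 2)
H(s) = s + s² (H(s) = s² + s = s + s²)
H(y(D))² = (2*(1 + 2))² = (2*3)² = 6² = 36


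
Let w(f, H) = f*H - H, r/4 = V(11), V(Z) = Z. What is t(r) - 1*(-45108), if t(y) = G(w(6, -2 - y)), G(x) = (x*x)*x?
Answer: -12121892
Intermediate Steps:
r = 44 (r = 4*11 = 44)
w(f, H) = -H + H*f (w(f, H) = H*f - H = -H + H*f)
G(x) = x³ (G(x) = x²*x = x³)
t(y) = (-10 - 5*y)³ (t(y) = ((-2 - y)*(-1 + 6))³ = ((-2 - y)*5)³ = (-10 - 5*y)³)
t(r) - 1*(-45108) = -125*(2 + 44)³ - 1*(-45108) = -125*46³ + 45108 = -125*97336 + 45108 = -12167000 + 45108 = -12121892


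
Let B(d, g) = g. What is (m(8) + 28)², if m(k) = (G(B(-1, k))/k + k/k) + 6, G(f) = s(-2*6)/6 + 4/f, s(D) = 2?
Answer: 2839225/2304 ≈ 1232.3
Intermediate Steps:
G(f) = ⅓ + 4/f (G(f) = 2/6 + 4/f = 2*(⅙) + 4/f = ⅓ + 4/f)
m(k) = 7 + (12 + k)/(3*k²) (m(k) = (((12 + k)/(3*k))/k + k/k) + 6 = ((12 + k)/(3*k²) + 1) + 6 = (1 + (12 + k)/(3*k²)) + 6 = 7 + (12 + k)/(3*k²))
(m(8) + 28)² = ((7 + 4/8² + (⅓)/8) + 28)² = ((7 + 4*(1/64) + (⅓)*(⅛)) + 28)² = ((7 + 1/16 + 1/24) + 28)² = (341/48 + 28)² = (1685/48)² = 2839225/2304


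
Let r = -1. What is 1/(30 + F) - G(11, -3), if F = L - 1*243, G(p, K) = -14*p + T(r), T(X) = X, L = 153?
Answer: 9299/60 ≈ 154.98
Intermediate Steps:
G(p, K) = -1 - 14*p (G(p, K) = -14*p - 1 = -1 - 14*p)
F = -90 (F = 153 - 1*243 = 153 - 243 = -90)
1/(30 + F) - G(11, -3) = 1/(30 - 90) - (-1 - 14*11) = 1/(-60) - (-1 - 154) = -1/60 - 1*(-155) = -1/60 + 155 = 9299/60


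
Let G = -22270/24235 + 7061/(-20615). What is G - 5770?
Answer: -4402058517/762755 ≈ -5771.3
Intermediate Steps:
G = -962167/762755 (G = -22270*1/24235 + 7061*(-1/20615) = -34/37 - 7061/20615 = -962167/762755 ≈ -1.2614)
G - 5770 = -962167/762755 - 5770 = -4402058517/762755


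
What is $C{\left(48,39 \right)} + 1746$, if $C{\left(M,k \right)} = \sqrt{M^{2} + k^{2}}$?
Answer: $1746 + 15 \sqrt{17} \approx 1807.8$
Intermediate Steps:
$C{\left(48,39 \right)} + 1746 = \sqrt{48^{2} + 39^{2}} + 1746 = \sqrt{2304 + 1521} + 1746 = \sqrt{3825} + 1746 = 15 \sqrt{17} + 1746 = 1746 + 15 \sqrt{17}$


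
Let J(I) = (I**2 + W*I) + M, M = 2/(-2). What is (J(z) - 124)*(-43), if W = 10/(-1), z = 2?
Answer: 6063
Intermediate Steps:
W = -10 (W = 10*(-1) = -10)
M = -1 (M = 2*(-1/2) = -1)
J(I) = -1 + I**2 - 10*I (J(I) = (I**2 - 10*I) - 1 = -1 + I**2 - 10*I)
(J(z) - 124)*(-43) = ((-1 + 2**2 - 10*2) - 124)*(-43) = ((-1 + 4 - 20) - 124)*(-43) = (-17 - 124)*(-43) = -141*(-43) = 6063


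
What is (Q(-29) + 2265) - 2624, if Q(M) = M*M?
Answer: 482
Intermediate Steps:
Q(M) = M²
(Q(-29) + 2265) - 2624 = ((-29)² + 2265) - 2624 = (841 + 2265) - 2624 = 3106 - 2624 = 482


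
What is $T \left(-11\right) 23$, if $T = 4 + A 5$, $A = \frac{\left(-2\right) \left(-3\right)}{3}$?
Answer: $-3542$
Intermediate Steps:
$A = 2$ ($A = 6 \cdot \frac{1}{3} = 2$)
$T = 14$ ($T = 4 + 2 \cdot 5 = 4 + 10 = 14$)
$T \left(-11\right) 23 = 14 \left(-11\right) 23 = \left(-154\right) 23 = -3542$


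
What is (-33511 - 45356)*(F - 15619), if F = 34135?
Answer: -1460301372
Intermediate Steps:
(-33511 - 45356)*(F - 15619) = (-33511 - 45356)*(34135 - 15619) = -78867*18516 = -1460301372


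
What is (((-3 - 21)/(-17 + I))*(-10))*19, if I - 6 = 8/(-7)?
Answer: -6384/17 ≈ -375.53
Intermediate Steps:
I = 34/7 (I = 6 + 8/(-7) = 6 + 8*(-1/7) = 6 - 8/7 = 34/7 ≈ 4.8571)
(((-3 - 21)/(-17 + I))*(-10))*19 = (((-3 - 21)/(-17 + 34/7))*(-10))*19 = (-24/(-85/7)*(-10))*19 = (-24*(-7/85)*(-10))*19 = ((168/85)*(-10))*19 = -336/17*19 = -6384/17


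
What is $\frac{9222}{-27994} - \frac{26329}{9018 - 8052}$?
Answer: $- \frac{372981239}{13521102} \approx -27.585$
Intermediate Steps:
$\frac{9222}{-27994} - \frac{26329}{9018 - 8052} = 9222 \left(- \frac{1}{27994}\right) - \frac{26329}{966} = - \frac{4611}{13997} - \frac{26329}{966} = - \frac{372981239}{13521102}$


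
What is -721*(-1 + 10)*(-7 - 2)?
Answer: 58401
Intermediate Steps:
-721*(-1 + 10)*(-7 - 2) = -6489*(-9) = -721*(-81) = 58401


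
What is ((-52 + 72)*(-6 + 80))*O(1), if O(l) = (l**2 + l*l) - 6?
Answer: -5920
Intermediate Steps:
O(l) = -6 + 2*l**2 (O(l) = (l**2 + l**2) - 6 = 2*l**2 - 6 = -6 + 2*l**2)
((-52 + 72)*(-6 + 80))*O(1) = ((-52 + 72)*(-6 + 80))*(-6 + 2*1**2) = (20*74)*(-6 + 2*1) = 1480*(-6 + 2) = 1480*(-4) = -5920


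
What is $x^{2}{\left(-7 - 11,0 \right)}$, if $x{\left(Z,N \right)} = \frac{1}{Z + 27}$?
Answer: $\frac{1}{81} \approx 0.012346$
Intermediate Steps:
$x{\left(Z,N \right)} = \frac{1}{27 + Z}$
$x^{2}{\left(-7 - 11,0 \right)} = \left(\frac{1}{27 - 18}\right)^{2} = \left(\frac{1}{9}\right)^{2} = \frac{1}{81}$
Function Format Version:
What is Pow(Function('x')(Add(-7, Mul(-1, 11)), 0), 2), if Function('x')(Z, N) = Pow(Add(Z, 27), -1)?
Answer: Rational(1, 81) ≈ 0.012346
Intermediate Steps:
Function('x')(Z, N) = Pow(Add(27, Z), -1)
Pow(Function('x')(Add(-7, Mul(-1, 11)), 0), 2) = Pow(Pow(Add(27, Add(-7, Mul(-1, 11))), -1), 2) = Pow(Pow(Add(27, Add(-7, -11)), -1), 2) = Pow(Pow(Add(27, -18), -1), 2) = Pow(Pow(9, -1), 2) = Pow(Rational(1, 9), 2) = Rational(1, 81)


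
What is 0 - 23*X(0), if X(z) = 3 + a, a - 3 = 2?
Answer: -184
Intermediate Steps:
a = 5 (a = 3 + 2 = 5)
X(z) = 8 (X(z) = 3 + 5 = 8)
0 - 23*X(0) = 0 - 23*8 = 0 - 184 = -184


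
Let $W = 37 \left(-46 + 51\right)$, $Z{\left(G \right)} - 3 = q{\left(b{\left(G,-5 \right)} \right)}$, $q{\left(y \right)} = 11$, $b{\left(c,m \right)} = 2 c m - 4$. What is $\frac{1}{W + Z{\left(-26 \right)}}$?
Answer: $\frac{1}{199} \approx 0.0050251$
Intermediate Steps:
$b{\left(c,m \right)} = -4 + 2 c m$ ($b{\left(c,m \right)} = 2 c m - 4 = -4 + 2 c m$)
$Z{\left(G \right)} = 14$ ($Z{\left(G \right)} = 3 + 11 = 14$)
$W = 185$ ($W = 37 \cdot 5 = 185$)
$\frac{1}{W + Z{\left(-26 \right)}} = \frac{1}{185 + 14} = \frac{1}{199}$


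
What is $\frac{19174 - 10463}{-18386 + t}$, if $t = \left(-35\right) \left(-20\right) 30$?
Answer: $\frac{8711}{2614} \approx 3.3324$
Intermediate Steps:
$t = 21000$ ($t = 700 \cdot 30 = 21000$)
$\frac{19174 - 10463}{-18386 + t} = \frac{19174 - 10463}{-18386 + 21000} = \frac{8711}{2614}$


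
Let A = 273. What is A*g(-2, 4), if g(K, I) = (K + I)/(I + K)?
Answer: 273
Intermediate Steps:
g(K, I) = 1 (g(K, I) = (I + K)/(I + K) = 1)
A*g(-2, 4) = 273*1 = 273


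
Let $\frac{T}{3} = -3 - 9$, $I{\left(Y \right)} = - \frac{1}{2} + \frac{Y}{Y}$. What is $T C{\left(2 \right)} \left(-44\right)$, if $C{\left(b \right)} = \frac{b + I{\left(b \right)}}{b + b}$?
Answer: $990$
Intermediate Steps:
$I{\left(Y \right)} = \frac{1}{2}$ ($I{\left(Y \right)} = \left(-1\right) \frac{1}{2} + 1 = - \frac{1}{2} + 1 = \frac{1}{2}$)
$C{\left(b \right)} = \frac{\frac{1}{2} + b}{2 b}$ ($C{\left(b \right)} = \frac{b + \frac{1}{2}}{b + b} = \frac{\frac{1}{2} + b}{2 b}$)
$T = -36$ ($T = 3 \left(-3 - 9\right) = 3 \left(-12\right) = -36$)
$T C{\left(2 \right)} \left(-44\right) = - 36 \frac{1 + 2 \cdot 2}{4 \cdot 2} \left(-44\right) = - 36 \cdot \frac{1}{4} \cdot \frac{1}{2} \left(1 + 4\right) \left(-44\right) = - 36 \cdot \frac{1}{4} \cdot \frac{1}{2} \cdot 5 \left(-44\right) = \left(-36\right) \frac{5}{8} \left(-44\right) = \left(- \frac{45}{2}\right) \left(-44\right) = 990$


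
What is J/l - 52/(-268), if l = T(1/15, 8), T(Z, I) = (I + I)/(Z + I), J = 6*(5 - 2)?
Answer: 24841/2680 ≈ 9.2690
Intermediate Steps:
J = 18 (J = 6*3 = 18)
T(Z, I) = 2*I/(I + Z) (T(Z, I) = (2*I)/(I + Z) = 2*I/(I + Z))
l = 240/121 (l = 2*8/(8 + 1/15) = 2*8/(121/15) = 2*8*(15/121) = 240/121 ≈ 1.9835)
J/l - 52/(-268) = 18/(240/121) - 52/(-268) = 18*(121/240) - 52*(-1/268) = 363/40 + 13/67 = 24841/2680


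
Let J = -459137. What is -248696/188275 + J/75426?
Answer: -105202163171/14200830150 ≈ -7.4082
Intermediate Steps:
-248696/188275 + J/75426 = -248696/188275 - 459137/75426 = -105202163171/14200830150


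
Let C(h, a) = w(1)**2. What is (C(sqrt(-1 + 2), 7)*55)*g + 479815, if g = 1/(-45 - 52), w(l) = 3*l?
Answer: 46541560/97 ≈ 4.7981e+5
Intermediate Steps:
g = -1/97 (g = 1/(-97) = -1/97 ≈ -0.010309)
C(h, a) = 9 (C(h, a) = (3*1)**2 = 3**2 = 9)
(C(sqrt(-1 + 2), 7)*55)*g + 479815 = (9*55)*(-1/97) + 479815 = 495*(-1/97) + 479815 = -495/97 + 479815 = 46541560/97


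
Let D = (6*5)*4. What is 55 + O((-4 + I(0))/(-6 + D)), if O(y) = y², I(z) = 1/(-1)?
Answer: 714805/12996 ≈ 55.002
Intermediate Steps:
D = 120 (D = 30*4 = 120)
I(z) = -1
55 + O((-4 + I(0))/(-6 + D)) = 55 + ((-4 - 1)/(-6 + 120))² = 55 + (-5/114)² = 55 + 25/12996 = 714805/12996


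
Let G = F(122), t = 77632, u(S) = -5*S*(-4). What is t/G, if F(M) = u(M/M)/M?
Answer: 2367776/5 ≈ 4.7356e+5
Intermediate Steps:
u(S) = 20*S
F(M) = 20/M (F(M) = (20*(M/M))/M = (20*1)/M = 20/M)
G = 10/61 (G = 20/122 = 20*(1/122) = 10/61 ≈ 0.16393)
t/G = 77632/(10/61) = 77632*(61/10) = 2367776/5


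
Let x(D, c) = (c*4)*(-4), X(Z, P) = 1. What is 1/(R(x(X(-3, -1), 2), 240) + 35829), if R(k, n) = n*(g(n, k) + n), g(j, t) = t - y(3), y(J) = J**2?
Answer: 1/83589 ≈ 1.1963e-5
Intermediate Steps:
g(j, t) = -9 + t (g(j, t) = t - 1*3**2 = t - 1*9 = t - 9 = -9 + t)
x(D, c) = -16*c (x(D, c) = (4*c)*(-4) = -16*c)
R(k, n) = n*(-9 + k + n) (R(k, n) = n*((-9 + k) + n) = n*(-9 + k + n))
1/(R(x(X(-3, -1), 2), 240) + 35829) = 1/(240*(-9 - 16*2 + 240) + 35829) = 1/(240*(-9 - 32 + 240) + 35829) = 1/(240*199 + 35829) = 1/(47760 + 35829) = 1/83589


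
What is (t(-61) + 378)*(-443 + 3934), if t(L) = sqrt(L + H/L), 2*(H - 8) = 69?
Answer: 1319598 + 3491*I*sqrt(918294)/122 ≈ 1.3196e+6 + 27421.0*I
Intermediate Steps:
H = 85/2 (H = 8 + (1/2)*69 = 8 + 69/2 = 85/2 ≈ 42.500)
t(L) = sqrt(L + 85/(2*L))
(t(-61) + 378)*(-443 + 3934) = (sqrt(4*(-61) + 170/(-61))/2 + 378)*(-443 + 3934) = (sqrt(-244 + 170*(-1/61))/2 + 378)*3491 = (sqrt(-244 - 170/61)/2 + 378)*3491 = (sqrt(-15054/61)/2 + 378)*3491 = ((I*sqrt(918294)/61)/2 + 378)*3491 = (I*sqrt(918294)/122 + 378)*3491 = (378 + I*sqrt(918294)/122)*3491 = 1319598 + 3491*I*sqrt(918294)/122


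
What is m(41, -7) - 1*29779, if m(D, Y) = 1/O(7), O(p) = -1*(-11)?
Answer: -327568/11 ≈ -29779.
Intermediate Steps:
O(p) = 11
m(D, Y) = 1/11
m(41, -7) - 1*29779 = 1/11 - 1*29779 = 1/11 - 29779 = -327568/11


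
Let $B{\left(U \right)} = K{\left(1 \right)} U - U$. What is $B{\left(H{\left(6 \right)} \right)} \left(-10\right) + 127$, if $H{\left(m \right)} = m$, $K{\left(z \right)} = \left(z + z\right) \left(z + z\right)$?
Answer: $-53$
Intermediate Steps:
$K{\left(z \right)} = 4 z^{2}$ ($K{\left(z \right)} = 2 z 2 z = 4 z^{2}$)
$B{\left(U \right)} = 3 U$ ($B{\left(U \right)} = 4 \cdot 1^{2} U - U = 4 \cdot 1 U - U = 4 U - U = 3 U$)
$B{\left(H{\left(6 \right)} \right)} \left(-10\right) + 127 = 3 \cdot 6 \left(-10\right) + 127 = 18 \left(-10\right) + 127 = -180 + 127 = -53$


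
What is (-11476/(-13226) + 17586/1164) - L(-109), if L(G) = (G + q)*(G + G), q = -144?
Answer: -70737784113/1282922 ≈ -55138.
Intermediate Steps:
L(G) = 2*G*(-144 + G) (L(G) = (G - 144)*(G + G) = (-144 + G)*(2*G) = 2*G*(-144 + G))
(-11476/(-13226) + 17586/1164) - L(-109) = (-11476/(-13226) + 17586/1164) - 2*(-109)*(-144 - 109) = (-11476*(-1/13226) + 17586*(1/1164)) - 2*(-109)*(-253) = (5738/6613 + 2931/194) - 1*55154 = 20495875/1282922 - 55154 = -70737784113/1282922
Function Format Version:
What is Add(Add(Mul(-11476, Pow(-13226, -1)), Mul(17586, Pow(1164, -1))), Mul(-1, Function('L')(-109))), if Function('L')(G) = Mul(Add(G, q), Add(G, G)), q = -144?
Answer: Rational(-70737784113, 1282922) ≈ -55138.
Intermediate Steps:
Function('L')(G) = Mul(2, G, Add(-144, G)) (Function('L')(G) = Mul(Add(G, -144), Add(G, G)) = Mul(Add(-144, G), Mul(2, G)) = Mul(2, G, Add(-144, G)))
Add(Add(Mul(-11476, Pow(-13226, -1)), Mul(17586, Pow(1164, -1))), Mul(-1, Function('L')(-109))) = Add(Add(Mul(-11476, Pow(-13226, -1)), Mul(17586, Pow(1164, -1))), Mul(-1, Mul(2, -109, Add(-144, -109)))) = Add(Add(Mul(-11476, Rational(-1, 13226)), Mul(17586, Rational(1, 1164))), Mul(-1, Mul(2, -109, -253))) = Add(Add(Rational(5738, 6613), Rational(2931, 194)), Mul(-1, 55154)) = Add(Rational(20495875, 1282922), -55154) = Rational(-70737784113, 1282922)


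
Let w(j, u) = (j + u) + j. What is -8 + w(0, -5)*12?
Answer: -68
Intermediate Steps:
w(j, u) = u + 2*j
-8 + w(0, -5)*12 = -8 + (-5 + 2*0)*12 = -8 + (-5 + 0)*12 = -8 - 5*12 = -8 - 60 = -68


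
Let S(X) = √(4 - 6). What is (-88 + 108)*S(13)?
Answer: 20*I*√2 ≈ 28.284*I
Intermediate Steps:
S(X) = I*√2 (S(X) = √(-2) = I*√2)
(-88 + 108)*S(13) = (-88 + 108)*(I*√2) = 20*(I*√2) = 20*I*√2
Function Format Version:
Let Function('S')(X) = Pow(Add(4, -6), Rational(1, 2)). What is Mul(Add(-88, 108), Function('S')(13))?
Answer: Mul(20, I, Pow(2, Rational(1, 2))) ≈ Mul(28.284, I)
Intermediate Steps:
Function('S')(X) = Mul(I, Pow(2, Rational(1, 2))) (Function('S')(X) = Pow(-2, Rational(1, 2)) = Mul(I, Pow(2, Rational(1, 2))))
Mul(Add(-88, 108), Function('S')(13)) = Mul(Add(-88, 108), Mul(I, Pow(2, Rational(1, 2)))) = Mul(20, Mul(I, Pow(2, Rational(1, 2)))) = Mul(20, I, Pow(2, Rational(1, 2)))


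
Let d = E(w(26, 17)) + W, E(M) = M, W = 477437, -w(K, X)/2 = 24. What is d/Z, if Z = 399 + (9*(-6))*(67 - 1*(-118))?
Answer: -477389/9591 ≈ -49.775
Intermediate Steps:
w(K, X) = -48 (w(K, X) = -2*24 = -48)
Z = -9591 (Z = 399 - 54*(67 + 118) = 399 - 54*185 = 399 - 9990 = -9591)
d = 477389 (d = -48 + 477437 = 477389)
d/Z = 477389/(-9591) = 477389*(-1/9591) = -477389/9591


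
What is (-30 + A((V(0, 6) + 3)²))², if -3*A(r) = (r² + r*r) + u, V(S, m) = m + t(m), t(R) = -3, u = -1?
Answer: 7187761/9 ≈ 7.9864e+5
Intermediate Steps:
V(S, m) = -3 + m (V(S, m) = m - 3 = -3 + m)
A(r) = ⅓ - 2*r²/3 (A(r) = -((r² + r*r) - 1)/3 = -((r² + r²) - 1)/3 = -(2*r² - 1)/3 = -(-1 + 2*r²)/3 = ⅓ - 2*r²/3)
(-30 + A((V(0, 6) + 3)²))² = (-30 + (⅓ - 2*((-3 + 6) + 3)⁴/3))² = (-30 + (⅓ - 2*(3 + 3)⁴/3))² = (-30 + (⅓ - 2*(6²)²/3))² = (-30 + (⅓ - ⅔*36²))² = (-30 + (⅓ - ⅔*1296))² = (-30 + (⅓ - 864))² = (-30 - 2591/3)² = (-2681/3)² = 7187761/9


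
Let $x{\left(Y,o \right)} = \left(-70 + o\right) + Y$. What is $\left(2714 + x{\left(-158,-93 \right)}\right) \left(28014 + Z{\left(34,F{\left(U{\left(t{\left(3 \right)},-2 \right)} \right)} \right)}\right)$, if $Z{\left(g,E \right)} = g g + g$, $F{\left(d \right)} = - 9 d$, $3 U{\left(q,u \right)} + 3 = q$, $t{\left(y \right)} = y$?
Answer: $69885172$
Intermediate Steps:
$U{\left(q,u \right)} = -1 + \frac{q}{3}$
$x{\left(Y,o \right)} = -70 + Y + o$
$Z{\left(g,E \right)} = g + g^{2}$ ($Z{\left(g,E \right)} = g^{2} + g = g + g^{2}$)
$\left(2714 + x{\left(-158,-93 \right)}\right) \left(28014 + Z{\left(34,F{\left(U{\left(t{\left(3 \right)},-2 \right)} \right)} \right)}\right) = \left(2714 - 321\right) \left(28014 + 34 \left(1 + 34\right)\right) = \left(2714 - 321\right) \left(28014 + 34 \cdot 35\right) = 2393 \left(28014 + 1190\right) = 2393 \cdot 29204 = 69885172$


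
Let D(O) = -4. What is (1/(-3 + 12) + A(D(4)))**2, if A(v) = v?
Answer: 1225/81 ≈ 15.123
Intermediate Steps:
(1/(-3 + 12) + A(D(4)))**2 = (1/(-3 + 12) - 4)**2 = (1/9 - 4)**2 = (-35/9)**2 = 1225/81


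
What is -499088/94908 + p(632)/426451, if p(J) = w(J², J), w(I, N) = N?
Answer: -53194148708/10118402877 ≈ -5.2572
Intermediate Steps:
p(J) = J
-499088/94908 + p(632)/426451 = -499088/94908 + 632/426451 = -499088*1/94908 + 632*(1/426451) = -124772/23727 + 632/426451 = -53194148708/10118402877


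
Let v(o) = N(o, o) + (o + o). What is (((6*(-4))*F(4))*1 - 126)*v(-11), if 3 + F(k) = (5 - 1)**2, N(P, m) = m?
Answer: 14454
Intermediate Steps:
F(k) = 13 (F(k) = -3 + (5 - 1)**2 = -3 + 4**2 = -3 + 16 = 13)
v(o) = 3*o (v(o) = o + (o + o) = o + 2*o = 3*o)
(((6*(-4))*F(4))*1 - 126)*v(-11) = (((6*(-4))*13)*1 - 126)*(3*(-11)) = (-24*13*1 - 126)*(-33) = (-312*1 - 126)*(-33) = (-312 - 126)*(-33) = -438*(-33) = 14454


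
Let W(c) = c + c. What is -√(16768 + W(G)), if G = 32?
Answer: -8*√263 ≈ -129.74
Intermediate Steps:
W(c) = 2*c
-√(16768 + W(G)) = -√(16768 + 2*32) = -√(16768 + 64) = -√16832 = -8*√263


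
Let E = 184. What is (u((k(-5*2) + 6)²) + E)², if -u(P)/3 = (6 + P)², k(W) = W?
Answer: 1607824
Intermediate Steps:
u(P) = -3*(6 + P)²
(u((k(-5*2) + 6)²) + E)² = (-3*(6 + (-5*2 + 6)²)² + 184)² = (-3*(6 + (-10 + 6)²)² + 184)² = (-3*(6 + (-4)²)² + 184)² = (-3*(6 + 16)² + 184)² = (-3*22² + 184)² = (-3*484 + 184)² = (-1452 + 184)² = (-1268)² = 1607824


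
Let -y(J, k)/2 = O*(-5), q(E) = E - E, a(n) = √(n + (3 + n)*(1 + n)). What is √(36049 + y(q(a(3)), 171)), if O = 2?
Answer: √36069 ≈ 189.92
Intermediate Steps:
a(n) = √(n + (1 + n)*(3 + n))
q(E) = 0
y(J, k) = 20 (y(J, k) = -4*(-5) = -2*(-10) = 20)
√(36049 + y(q(a(3)), 171)) = √(36049 + 20) = √36069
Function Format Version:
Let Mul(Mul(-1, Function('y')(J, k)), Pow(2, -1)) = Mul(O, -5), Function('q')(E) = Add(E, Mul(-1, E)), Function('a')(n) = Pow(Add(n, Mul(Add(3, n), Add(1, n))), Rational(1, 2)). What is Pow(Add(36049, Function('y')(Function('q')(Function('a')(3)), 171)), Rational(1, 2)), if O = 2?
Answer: Pow(36069, Rational(1, 2)) ≈ 189.92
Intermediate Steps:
Function('a')(n) = Pow(Add(n, Mul(Add(1, n), Add(3, n))), Rational(1, 2))
Function('q')(E) = 0
Function('y')(J, k) = 20 (Function('y')(J, k) = Mul(-2, Mul(2, -5)) = Mul(-2, -10) = 20)
Pow(Add(36049, Function('y')(Function('q')(Function('a')(3)), 171)), Rational(1, 2)) = Pow(Add(36049, 20), Rational(1, 2)) = Pow(36069, Rational(1, 2))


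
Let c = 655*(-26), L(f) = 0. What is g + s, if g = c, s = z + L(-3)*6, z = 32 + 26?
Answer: -16972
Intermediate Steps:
z = 58
s = 58 (s = 58 + 0*6 = 58 + 0 = 58)
c = -17030
g = -17030
g + s = -17030 + 58 = -16972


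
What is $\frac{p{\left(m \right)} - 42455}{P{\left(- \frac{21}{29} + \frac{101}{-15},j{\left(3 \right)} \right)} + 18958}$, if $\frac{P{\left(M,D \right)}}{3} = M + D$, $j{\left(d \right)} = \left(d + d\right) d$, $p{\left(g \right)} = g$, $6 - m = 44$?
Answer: $- \frac{6161485}{2753496} \approx -2.2377$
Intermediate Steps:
$m = -38$ ($m = 6 - 44 = -38$)
$j{\left(d \right)} = 2 d^{2}$ ($j{\left(d \right)} = 2 d d = 2 d^{2}$)
$P{\left(M,D \right)} = 3 D + 3 M$ ($P{\left(M,D \right)} = 3 \left(M + D\right) = 3 \left(D + M\right) = 3 D + 3 M$)
$\frac{p{\left(m \right)} - 42455}{P{\left(- \frac{21}{29} + \frac{101}{-15},j{\left(3 \right)} \right)} + 18958} = \frac{-38 - 42455}{\left(3 \cdot 2 \cdot 3^{2} + 3 \left(- \frac{21}{29} + \frac{101}{-15}\right)\right) + 18958} = - \frac{42493}{\left(3 \cdot 2 \cdot 9 + 3 \left(\left(-21\right) \frac{1}{29} + 101 \left(- \frac{1}{15}\right)\right)\right) + 18958} = - \frac{42493}{\left(3 \cdot 18 + 3 \left(- \frac{21}{29} - \frac{101}{15}\right)\right) + 18958} = - \frac{42493}{\left(54 + 3 \left(- \frac{3244}{435}\right)\right) + 18958} = - \frac{42493}{\left(54 - \frac{3244}{145}\right) + 18958} = - \frac{42493}{\frac{4586}{145} + 18958} = - \frac{42493}{\frac{2753496}{145}} = \left(-42493\right) \frac{145}{2753496} = - \frac{6161485}{2753496}$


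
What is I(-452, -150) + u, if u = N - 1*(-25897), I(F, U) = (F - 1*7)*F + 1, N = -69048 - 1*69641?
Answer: 94677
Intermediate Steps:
N = -138689 (N = -69048 - 69641 = -138689)
I(F, U) = 1 + F*(-7 + F) (I(F, U) = (F - 7)*F + 1 = (-7 + F)*F + 1 = F*(-7 + F) + 1 = 1 + F*(-7 + F))
u = -112792 (u = -138689 - 1*(-25897) = -138689 + 25897 = -112792)
I(-452, -150) + u = (1 + (-452)**2 - 7*(-452)) - 112792 = (1 + 204304 + 3164) - 112792 = 207469 - 112792 = 94677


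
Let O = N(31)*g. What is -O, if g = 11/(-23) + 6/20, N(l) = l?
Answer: 1271/230 ≈ 5.5261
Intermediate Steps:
g = -41/230 (g = 11*(-1/23) + 6*(1/20) = -11/23 + 3/10 = -41/230 ≈ -0.17826)
O = -1271/230 (O = 31*(-41/230) = -1271/230 ≈ -5.5261)
-O = -1*(-1271/230) = 1271/230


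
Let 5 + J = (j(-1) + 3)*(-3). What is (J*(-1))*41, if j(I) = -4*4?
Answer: -1394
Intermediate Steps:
j(I) = -16
J = 34 (J = -5 + (-16 + 3)*(-3) = -5 - 13*(-3) = -5 + 39 = 34)
(J*(-1))*41 = (34*(-1))*41 = -34*41 = -1394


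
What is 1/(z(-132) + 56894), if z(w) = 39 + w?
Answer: 1/56801 ≈ 1.7605e-5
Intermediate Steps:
1/(z(-132) + 56894) = 1/((39 - 132) + 56894) = 1/(-93 + 56894) = 1/56801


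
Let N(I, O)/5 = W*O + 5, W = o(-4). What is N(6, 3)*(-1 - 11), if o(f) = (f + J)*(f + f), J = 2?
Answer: -3180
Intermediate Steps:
o(f) = 2*f*(2 + f) (o(f) = (f + 2)*(f + f) = (2 + f)*(2*f) = 2*f*(2 + f))
W = 16 (W = 2*(-4)*(2 - 4) = 2*(-4)*(-2) = 16)
N(I, O) = 25 + 80*O (N(I, O) = 5*(16*O + 5) = 5*(5 + 16*O) = 25 + 80*O)
N(6, 3)*(-1 - 11) = (25 + 80*3)*(-1 - 11) = (25 + 240)*(-12) = 265*(-12) = -3180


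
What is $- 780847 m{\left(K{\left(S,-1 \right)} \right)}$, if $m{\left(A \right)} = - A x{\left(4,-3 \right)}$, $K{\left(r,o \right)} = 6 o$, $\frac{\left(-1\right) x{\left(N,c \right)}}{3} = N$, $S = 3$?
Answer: $56220984$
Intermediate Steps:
$x{\left(N,c \right)} = - 3 N$
$m{\left(A \right)} = 12 A$ ($m{\left(A \right)} = - A \left(\left(-3\right) 4\right) = - A \left(-12\right) = 12 A$)
$- 780847 m{\left(K{\left(S,-1 \right)} \right)} = - 780847 \cdot 12 \cdot 6 \left(-1\right) = - 780847 \cdot 12 \left(-6\right) = \left(-780847\right) \left(-72\right) = 56220984$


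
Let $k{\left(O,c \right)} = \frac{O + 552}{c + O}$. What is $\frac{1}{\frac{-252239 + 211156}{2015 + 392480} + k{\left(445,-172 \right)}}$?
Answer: $\frac{107697135}{382095856} \approx 0.28186$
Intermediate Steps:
$k{\left(O,c \right)} = \frac{552 + O}{O + c}$
$\frac{1}{\frac{-252239 + 211156}{2015 + 392480} + k{\left(445,-172 \right)}} = \frac{1}{\frac{-252239 + 211156}{2015 + 392480} + \frac{552 + 445}{445 - 172}} = \frac{1}{- \frac{41083}{394495} + \frac{1}{273} \cdot 997} = \frac{1}{\left(-41083\right) \frac{1}{394495} + \frac{1}{273} \cdot 997} = \frac{1}{- \frac{41083}{394495} + \frac{997}{273}} = \frac{1}{\frac{382095856}{107697135}} = \frac{107697135}{382095856}$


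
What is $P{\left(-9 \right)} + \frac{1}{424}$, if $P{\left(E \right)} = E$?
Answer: $- \frac{3815}{424} \approx -8.9976$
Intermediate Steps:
$P{\left(-9 \right)} + \frac{1}{424} = -9 + \frac{1}{424} = - \frac{3815}{424}$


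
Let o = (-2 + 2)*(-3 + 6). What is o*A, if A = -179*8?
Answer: 0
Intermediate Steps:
A = -1432
o = 0 (o = 0*3 = 0)
o*A = 0*(-1432) = 0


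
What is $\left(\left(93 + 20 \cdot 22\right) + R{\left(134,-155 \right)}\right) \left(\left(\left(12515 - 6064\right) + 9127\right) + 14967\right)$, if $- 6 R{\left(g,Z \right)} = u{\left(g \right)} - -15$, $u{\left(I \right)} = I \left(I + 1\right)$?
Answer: $- \frac{151778105}{2} \approx -7.5889 \cdot 10^{7}$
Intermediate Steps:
$u{\left(I \right)} = I \left(1 + I\right)$
$R{\left(g,Z \right)} = - \frac{5}{2} - \frac{g \left(1 + g\right)}{6}$ ($R{\left(g,Z \right)} = - \frac{g \left(1 + g\right) - -15}{6} = - \frac{g \left(1 + g\right) + 15}{6} = - \frac{15 + g \left(1 + g\right)}{6} = - \frac{5}{2} - \frac{g \left(1 + g\right)}{6}$)
$\left(\left(93 + 20 \cdot 22\right) + R{\left(134,-155 \right)}\right) \left(\left(\left(12515 - 6064\right) + 9127\right) + 14967\right) = \left(\left(93 + 20 \cdot 22\right) - \left(\frac{5}{2} + \frac{67 \left(1 + 134\right)}{3}\right)\right) \left(\left(\left(12515 - 6064\right) + 9127\right) + 14967\right) = \left(\left(93 + 440\right) - \left(\frac{5}{2} + \frac{67}{3} \cdot 135\right)\right) \left(\left(6451 + 9127\right) + 14967\right) = \left(533 - \frac{6035}{2}\right) \left(15578 + 14967\right) = \left(533 - \frac{6035}{2}\right) 30545 = \left(- \frac{4969}{2}\right) 30545 = - \frac{151778105}{2}$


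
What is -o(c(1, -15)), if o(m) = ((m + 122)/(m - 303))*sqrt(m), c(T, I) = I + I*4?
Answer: 235*I*sqrt(3)/378 ≈ 1.0768*I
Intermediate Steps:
c(T, I) = 5*I (c(T, I) = I + 4*I = 5*I)
o(m) = sqrt(m)*(122 + m)/(-303 + m) (o(m) = ((122 + m)/(-303 + m))*sqrt(m) = sqrt(m)*(122 + m)/(-303 + m))
-o(c(1, -15)) = -sqrt(5*(-15))*(122 + 5*(-15))/(-303 + 5*(-15)) = -sqrt(-75)*(122 - 75)/(-303 - 75) = -5*I*sqrt(3)*47/(-378) = -5*I*sqrt(3)*(-1)*47/378 = -(-235)*I*sqrt(3)/378 = 235*I*sqrt(3)/378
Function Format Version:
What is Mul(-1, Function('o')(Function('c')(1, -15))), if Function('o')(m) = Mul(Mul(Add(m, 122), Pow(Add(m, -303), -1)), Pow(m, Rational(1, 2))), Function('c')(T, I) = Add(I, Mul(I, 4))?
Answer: Mul(Rational(235, 378), I, Pow(3, Rational(1, 2))) ≈ Mul(1.0768, I)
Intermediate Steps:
Function('c')(T, I) = Mul(5, I) (Function('c')(T, I) = Add(I, Mul(4, I)) = Mul(5, I))
Function('o')(m) = Mul(Pow(m, Rational(1, 2)), Pow(Add(-303, m), -1), Add(122, m)) (Function('o')(m) = Mul(Mul(Add(122, m), Pow(Add(-303, m), -1)), Pow(m, Rational(1, 2))) = Mul(Mul(Pow(Add(-303, m), -1), Add(122, m)), Pow(m, Rational(1, 2))) = Mul(Pow(m, Rational(1, 2)), Pow(Add(-303, m), -1), Add(122, m)))
Mul(-1, Function('o')(Function('c')(1, -15))) = Mul(-1, Mul(Pow(Mul(5, -15), Rational(1, 2)), Pow(Add(-303, Mul(5, -15)), -1), Add(122, Mul(5, -15)))) = Mul(-1, Mul(Pow(-75, Rational(1, 2)), Pow(Add(-303, -75), -1), Add(122, -75))) = Mul(-1, Mul(Mul(5, I, Pow(3, Rational(1, 2))), Pow(-378, -1), 47)) = Mul(-1, Mul(Mul(5, I, Pow(3, Rational(1, 2))), Rational(-1, 378), 47)) = Mul(-1, Mul(Rational(-235, 378), I, Pow(3, Rational(1, 2)))) = Mul(Rational(235, 378), I, Pow(3, Rational(1, 2)))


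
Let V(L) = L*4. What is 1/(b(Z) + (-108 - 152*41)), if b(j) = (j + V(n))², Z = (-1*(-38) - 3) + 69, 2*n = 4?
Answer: 1/6204 ≈ 0.00016119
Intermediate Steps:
n = 2 (n = (½)*4 = 2)
V(L) = 4*L
Z = 104 (Z = (38 - 3) + 69 = 35 + 69 = 104)
b(j) = (8 + j)² (b(j) = (j + 4*2)² = (j + 8)² = (8 + j)²)
1/(b(Z) + (-108 - 152*41)) = 1/((8 + 104)² + (-108 - 152*41)) = 1/(112² + (-108 - 6232)) = 1/(12544 - 6340) = 1/6204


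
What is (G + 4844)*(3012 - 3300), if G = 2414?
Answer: -2090304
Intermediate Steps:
(G + 4844)*(3012 - 3300) = (2414 + 4844)*(3012 - 3300) = 7258*(-288) = -2090304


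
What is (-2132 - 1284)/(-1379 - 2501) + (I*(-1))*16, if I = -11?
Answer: 85787/485 ≈ 176.88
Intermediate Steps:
(-2132 - 1284)/(-1379 - 2501) + (I*(-1))*16 = (-2132 - 1284)/(-1379 - 2501) - 11*(-1)*16 = -3416/(-3880) + 11*16 = -3416*(-1/3880) + 176 = 427/485 + 176 = 85787/485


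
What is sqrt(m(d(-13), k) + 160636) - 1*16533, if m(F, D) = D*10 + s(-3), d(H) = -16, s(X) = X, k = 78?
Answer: -16533 + sqrt(161413) ≈ -16131.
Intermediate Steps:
m(F, D) = -3 + 10*D (m(F, D) = D*10 - 3 = 10*D - 3 = -3 + 10*D)
sqrt(m(d(-13), k) + 160636) - 1*16533 = sqrt((-3 + 10*78) + 160636) - 1*16533 = sqrt((-3 + 780) + 160636) - 16533 = sqrt(777 + 160636) - 16533 = sqrt(161413) - 16533 = -16533 + sqrt(161413)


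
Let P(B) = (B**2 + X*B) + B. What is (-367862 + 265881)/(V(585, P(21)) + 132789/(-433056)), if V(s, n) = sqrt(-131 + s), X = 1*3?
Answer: -651602763153056/9458265743247 - 2125029077709824*sqrt(454)/9458265743247 ≈ -4856.1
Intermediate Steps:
X = 3
P(B) = B**2 + 4*B (P(B) = (B**2 + 3*B) + B = B**2 + 4*B)
(-367862 + 265881)/(V(585, P(21)) + 132789/(-433056)) = (-367862 + 265881)/(sqrt(-131 + 585) + 132789/(-433056)) = -101981/(sqrt(454) + 132789*(-1/433056)) = -101981/(sqrt(454) - 44263/144352) = -101981/(-44263/144352 + sqrt(454))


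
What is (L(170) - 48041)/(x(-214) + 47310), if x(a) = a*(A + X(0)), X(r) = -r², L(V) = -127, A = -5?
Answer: -12042/12095 ≈ -0.99562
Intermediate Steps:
x(a) = -5*a (x(a) = a*(-5 - 1*0²) = a*(-5 - 1*0) = a*(-5 + 0) = a*(-5) = -5*a)
(L(170) - 48041)/(x(-214) + 47310) = (-127 - 48041)/(-5*(-214) + 47310) = -48168/(1070 + 47310) = -48168/48380 = -48168*1/48380 = -12042/12095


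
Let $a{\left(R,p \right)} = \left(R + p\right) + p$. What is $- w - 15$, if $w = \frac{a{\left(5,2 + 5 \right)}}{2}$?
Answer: $- \frac{49}{2} \approx -24.5$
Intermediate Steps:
$a{\left(R,p \right)} = R + 2 p$
$w = \frac{19}{2}$ ($w = \frac{5 + 2 \left(2 + 5\right)}{2} = \left(5 + 2 \cdot 7\right) \frac{1}{2} = \left(5 + 14\right) \frac{1}{2} = 19 \cdot \frac{1}{2} = \frac{19}{2} \approx 9.5$)
$- w - 15 = \left(-1\right) \frac{19}{2} - 15 = - \frac{19}{2} - 15 = - \frac{49}{2}$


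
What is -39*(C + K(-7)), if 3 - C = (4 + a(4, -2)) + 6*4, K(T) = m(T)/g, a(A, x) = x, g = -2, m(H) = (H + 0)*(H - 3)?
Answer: 2262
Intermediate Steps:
m(H) = H*(-3 + H)
K(T) = -T*(-3 + T)/2 (K(T) = (T*(-3 + T))/(-2) = (T*(-3 + T))*(-½) = -T*(-3 + T)/2)
C = -23 (C = 3 - ((4 - 2) + 6*4) = 3 - (2 + 24) = 3 - 1*26 = 3 - 26 = -23)
-39*(C + K(-7)) = -39*(-23 + (½)*(-7)*(3 - 1*(-7))) = -39*(-23 + (½)*(-7)*(3 + 7)) = -39*(-23 + (½)*(-7)*10) = -39*(-23 - 35) = -39*(-58) = 2262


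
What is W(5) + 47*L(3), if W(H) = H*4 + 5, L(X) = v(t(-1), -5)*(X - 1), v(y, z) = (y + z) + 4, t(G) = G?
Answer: -163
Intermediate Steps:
v(y, z) = 4 + y + z
L(X) = 2 - 2*X (L(X) = (4 - 1 - 5)*(X - 1) = -2*(-1 + X) = 2 - 2*X)
W(H) = 5 + 4*H (W(H) = 4*H + 5 = 5 + 4*H)
W(5) + 47*L(3) = (5 + 4*5) + 47*(2 - 2*3) = (5 + 20) + 47*(2 - 6) = 25 + 47*(-4) = 25 - 188 = -163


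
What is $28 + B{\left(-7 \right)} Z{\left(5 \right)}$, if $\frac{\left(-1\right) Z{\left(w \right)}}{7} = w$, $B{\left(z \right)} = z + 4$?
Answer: $133$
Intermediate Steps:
$B{\left(z \right)} = 4 + z$
$Z{\left(w \right)} = - 7 w$
$28 + B{\left(-7 \right)} Z{\left(5 \right)} = 28 + \left(4 - 7\right) \left(\left(-7\right) 5\right) = 28 - -105 = 28 + 105 = 133$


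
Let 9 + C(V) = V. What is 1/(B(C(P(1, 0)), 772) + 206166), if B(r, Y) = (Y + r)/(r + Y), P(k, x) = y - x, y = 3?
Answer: 1/206167 ≈ 4.8504e-6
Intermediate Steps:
P(k, x) = 3 - x
C(V) = -9 + V
B(r, Y) = 1 (B(r, Y) = (Y + r)/(Y + r) = 1)
1/(B(C(P(1, 0)), 772) + 206166) = 1/(1 + 206166) = 1/206167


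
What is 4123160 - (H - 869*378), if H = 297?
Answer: 4451345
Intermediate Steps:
4123160 - (H - 869*378) = 4123160 - (297 - 869*378) = 4123160 - (297 - 328482) = 4123160 - 1*(-328185) = 4123160 + 328185 = 4451345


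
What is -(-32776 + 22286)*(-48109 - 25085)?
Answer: -767805060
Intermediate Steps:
-(-32776 + 22286)*(-48109 - 25085) = -(-10490)*(-73194) = -1*767805060 = -767805060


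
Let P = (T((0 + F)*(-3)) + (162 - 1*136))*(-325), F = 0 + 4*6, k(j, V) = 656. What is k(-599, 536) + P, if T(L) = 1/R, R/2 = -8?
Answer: -124379/16 ≈ -7773.7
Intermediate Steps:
R = -16 (R = 2*(-8) = -16)
F = 24 (F = 0 + 24 = 24)
T(L) = -1/16 (T(L) = 1/(-16) = -1/16)
P = -134875/16 (P = (-1/16 + (162 - 1*136))*(-325) = (-1/16 + (162 - 136))*(-325) = (-1/16 + 26)*(-325) = (415/16)*(-325) = -134875/16 ≈ -8429.7)
k(-599, 536) + P = 656 - 134875/16 = -124379/16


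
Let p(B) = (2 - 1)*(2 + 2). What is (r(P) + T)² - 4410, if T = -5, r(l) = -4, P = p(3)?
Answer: -4329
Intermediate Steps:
p(B) = 4 (p(B) = 1*4 = 4)
P = 4
(r(P) + T)² - 4410 = (-4 - 5)² - 4410 = (-9)² - 4410 = 81 - 4410 = -4329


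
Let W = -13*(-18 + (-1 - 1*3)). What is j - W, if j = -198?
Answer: -484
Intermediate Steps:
W = 286 (W = -13*(-18 + (-1 - 3)) = -13*(-18 - 4) = -13*(-22) = 286)
j - W = -198 - 1*286 = -198 - 286 = -484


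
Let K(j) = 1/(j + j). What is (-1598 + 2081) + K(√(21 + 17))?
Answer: 483 + √38/76 ≈ 483.08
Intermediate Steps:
K(j) = 1/(2*j)
(-1598 + 2081) + K(√(21 + 17)) = (-1598 + 2081) + 1/(2*(√(21 + 17))) = 483 + 1/(2*(√38)) = 483 + (√38/38)/2 = 483 + √38/76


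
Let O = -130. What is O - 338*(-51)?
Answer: 17108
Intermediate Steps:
O - 338*(-51) = -130 - 338*(-51) = -130 + 17238 = 17108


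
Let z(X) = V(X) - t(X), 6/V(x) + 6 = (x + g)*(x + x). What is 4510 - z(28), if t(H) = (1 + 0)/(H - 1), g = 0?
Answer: 95103070/21087 ≈ 4510.0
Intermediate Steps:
t(H) = 1/(-1 + H)
V(x) = 6/(-6 + 2*x**2) (V(x) = 6/(-6 + (x + 0)*(x + x)) = 6/(-6 + x*(2*x)) = 6/(-6 + 2*x**2))
z(X) = -1/(-1 + X) + 3/(-3 + X**2) (z(X) = 3/(-3 + X**2) - 1/(-1 + X) = -1/(-1 + X) + 3/(-3 + X**2))
4510 - z(28) = 4510 - 28*(3 - 1*28)/((-1 + 28)*(-3 + 28**2)) = 4510 - 28*(3 - 28)/(27*(-3 + 784)) = 4510 - 28*(-25)/(27*781) = 4510 - 1*(-700/21087) = 4510 + 700/21087 = 95103070/21087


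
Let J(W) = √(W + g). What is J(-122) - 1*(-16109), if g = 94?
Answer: 16109 + 2*I*√7 ≈ 16109.0 + 5.2915*I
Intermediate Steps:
J(W) = √(94 + W) (J(W) = √(W + 94) = √(94 + W))
J(-122) - 1*(-16109) = √(94 - 122) - 1*(-16109) = √(-28) + 16109 = 2*I*√7 + 16109 = 16109 + 2*I*√7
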